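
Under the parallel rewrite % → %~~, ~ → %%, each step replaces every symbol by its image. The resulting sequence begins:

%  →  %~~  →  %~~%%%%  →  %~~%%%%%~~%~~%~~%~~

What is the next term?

%~~%%%%%~~%~~%~~%~~%~~%%%%%~~%%%%%~~%%%%%~~%%%%

φ(%~~%%%%%~~%~~%~~%~~) expands symbol-by-symbol to %~~ %% %% %~~ %~~ %~~ %~~ %~~ %% %% %~~ %% %% %~~ %% %% %~~ %% %%; joining the 19 pieces gives the next term.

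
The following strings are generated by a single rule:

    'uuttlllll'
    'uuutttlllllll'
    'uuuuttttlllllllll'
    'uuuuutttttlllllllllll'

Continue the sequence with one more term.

uuuuuuttttttlllllllllllll

The n-th term is n u's then n t's then 2n+1 l's, where the shown terms are n = 2, 3, 4, 5.
At n = 6 the blocks have lengths 6, 6, 13.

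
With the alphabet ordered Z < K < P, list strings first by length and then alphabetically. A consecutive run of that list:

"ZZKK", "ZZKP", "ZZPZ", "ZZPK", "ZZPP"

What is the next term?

Find the rightmost character of ZZPP below P, bump it to the next letter, and reset everything to its right to Z.

ZKZZ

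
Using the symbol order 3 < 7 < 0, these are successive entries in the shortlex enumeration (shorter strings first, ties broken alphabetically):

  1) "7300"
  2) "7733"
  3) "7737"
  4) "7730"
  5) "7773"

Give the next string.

The successor of 7773 increments the rightmost position that isn't already 0 and resets every position after it to 3.

7777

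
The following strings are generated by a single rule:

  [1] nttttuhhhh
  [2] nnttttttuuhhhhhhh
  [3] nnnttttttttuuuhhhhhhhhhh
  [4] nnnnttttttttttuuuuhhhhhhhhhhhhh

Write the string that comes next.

The n-th term is n n's then 2n+2 t's then n u's then 3n+1 h's (n = 1, 2, …).
At n = 5 the blocks have lengths 5, 12, 5, 16.

nnnnnttttttttttttuuuuuhhhhhhhhhhhhhhhh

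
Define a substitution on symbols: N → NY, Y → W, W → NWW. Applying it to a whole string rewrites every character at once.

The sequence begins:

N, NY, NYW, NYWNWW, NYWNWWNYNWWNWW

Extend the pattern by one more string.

NYWNWWNYNWWNWWNYWNYNWWNWWNYNWWNWW

Replace each of the 14 characters of NYWNWWNYNWWNWW in place — NY W NWW NY NWW NWW NY W NY NWW NWW NY NWW NWW — and concatenate.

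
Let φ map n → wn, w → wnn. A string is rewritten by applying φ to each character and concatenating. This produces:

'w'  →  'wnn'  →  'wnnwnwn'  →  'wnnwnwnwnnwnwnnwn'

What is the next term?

Rewriting the 17 symbols of wnnwnwnwnnwnwnnwn one by one yields wnn wn wn wnn wn wnn wn wnn wn wn wnn wn wnn wn wn wnn wn; concatenated:

wnnwnwnwnnwnwnnwnwnnwnwnwnnwnwnnwnwnwnnwn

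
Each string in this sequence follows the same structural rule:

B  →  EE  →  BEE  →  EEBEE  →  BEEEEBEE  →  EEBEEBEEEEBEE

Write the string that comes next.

From term 3 onward, concatenate the second-to-last term with the last: B·EE = BEE, EE·BEE = EEBEE, …
So term 7 is BEEEEBEE·EEBEEBEEEEBEE.

BEEEEBEEEEBEEBEEEEBEE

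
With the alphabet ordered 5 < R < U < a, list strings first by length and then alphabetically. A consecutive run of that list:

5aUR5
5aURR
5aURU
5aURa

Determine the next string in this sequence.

5aUU5

Treat 5aURa as a base-4 numeral over the given alphabet and add one, carrying through any trailing a's.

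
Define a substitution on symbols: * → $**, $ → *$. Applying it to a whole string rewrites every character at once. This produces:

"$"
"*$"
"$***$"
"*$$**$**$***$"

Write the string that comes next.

Rewriting the 13 symbols of *$$**$**$***$ one by one yields $** *$ *$ $** $** *$ $** $** *$ $** $** $** *$; concatenated:

$***$*$$**$***$$**$***$$**$**$***$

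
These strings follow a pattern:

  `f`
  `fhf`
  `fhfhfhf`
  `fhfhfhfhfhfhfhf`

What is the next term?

fhfhfhfhfhfhfhfhfhfhfhfhfhfhfhf

Every step duplicates the string with 'h' between the halves.
One more doubling of fhfhfhfhfhfhfhf gives the answer.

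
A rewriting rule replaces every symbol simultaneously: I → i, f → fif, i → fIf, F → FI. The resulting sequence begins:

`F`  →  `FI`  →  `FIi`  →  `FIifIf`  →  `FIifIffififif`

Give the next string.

Replace each of the 13 characters of FIifIffififif in place — FI i fIf fif i fif fif fIf fif fIf fif fIf fif — and concatenate.

FIifIffifififfiffIffiffIffiffIffif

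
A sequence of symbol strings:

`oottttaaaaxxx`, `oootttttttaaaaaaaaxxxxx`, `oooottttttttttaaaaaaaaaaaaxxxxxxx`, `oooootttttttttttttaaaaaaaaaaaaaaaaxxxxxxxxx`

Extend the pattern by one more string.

The n-th term is n+1 o's then 3n+1 t's then 4n a's then 2n+1 x's (n = 1, 2, …).
Setting n = 5 gives 6, 16, 20, 11 characters in each block.

oooooottttttttttttttttaaaaaaaaaaaaaaaaaaaaxxxxxxxxxxx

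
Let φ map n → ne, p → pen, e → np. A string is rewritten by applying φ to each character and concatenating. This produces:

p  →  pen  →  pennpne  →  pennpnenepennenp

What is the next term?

pennpnenepennenpnenppennpnenenpnepen

Applying the rule to each of the 16 symbols of pennpnenepennenp gives the pieces pen np ne ne pen ne np ne np pen np ne ne np ne pen, which concatenate to the answer.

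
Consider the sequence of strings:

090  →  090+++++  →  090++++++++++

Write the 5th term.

Each term is the previous one with +++++ appended.
From 090++++++++++, 2 further steps: 090++++++++++ → 090+++++++++++++++ → (answer).

090++++++++++++++++++++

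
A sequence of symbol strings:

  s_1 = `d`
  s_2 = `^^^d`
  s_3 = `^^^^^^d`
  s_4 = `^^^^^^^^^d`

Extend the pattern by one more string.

^^^^^^^^^^^^d

Every step adds ^^^ at the front: s(k+1) = ^^^·s(k).
One more step from ^^^^^^^^^d gives the answer.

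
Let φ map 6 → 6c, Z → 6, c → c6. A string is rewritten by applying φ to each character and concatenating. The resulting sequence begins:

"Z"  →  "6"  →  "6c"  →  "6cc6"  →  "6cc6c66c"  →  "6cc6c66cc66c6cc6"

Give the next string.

6cc6c66cc66c6cc6c66c6cc66cc6c66c

φ(6cc6c66cc66c6cc6) expands symbol-by-symbol to 6c c6 c6 6c c6 6c 6c c6 c6 6c 6c c6 6c c6 c6 6c; joining the 16 pieces gives the next term.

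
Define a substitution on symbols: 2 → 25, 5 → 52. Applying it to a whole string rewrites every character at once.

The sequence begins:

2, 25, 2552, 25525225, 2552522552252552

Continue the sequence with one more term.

Rewriting the 16 symbols of 2552522552252552 one by one yields 25 52 52 25 52 25 25 52 52 25 25 52 25 52 52 25; concatenated:

25525225522525525225255225525225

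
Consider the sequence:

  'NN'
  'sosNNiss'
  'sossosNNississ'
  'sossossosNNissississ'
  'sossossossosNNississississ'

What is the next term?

s(k+1) = sos·s(k)·iss, so each term gains sos as a prefix and iss as a suffix.
One more step from sossossossosNNississississ gives the answer.

sossossossossosNNissississississ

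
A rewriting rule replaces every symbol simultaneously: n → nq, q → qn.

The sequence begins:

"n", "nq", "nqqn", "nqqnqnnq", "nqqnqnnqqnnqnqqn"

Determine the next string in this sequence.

nqqnqnnqqnnqnqqnqnnqnqqnnqqnqnnq

Applying the rule to each of the 16 symbols of nqqnqnnqqnnqnqqn gives the pieces nq qn qn nq qn nq nq qn qn nq nq qn nq qn qn nq, which concatenate to the answer.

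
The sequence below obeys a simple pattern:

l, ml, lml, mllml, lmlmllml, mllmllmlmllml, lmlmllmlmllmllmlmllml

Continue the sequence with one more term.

Each term (from the third on) is the two preceding terms concatenated in order: term 3 = l·ml = lml.
Continuing: mllmllmlmllml · lmlmllmlmllmllmlmllml gives term 8.

mllmllmlmllmllmlmllmlmllmllmlmllml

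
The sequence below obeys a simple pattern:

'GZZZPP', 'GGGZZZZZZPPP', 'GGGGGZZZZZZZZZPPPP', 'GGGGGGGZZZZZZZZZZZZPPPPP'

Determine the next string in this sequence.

GGGGGGGGGZZZZZZZZZZZZZZZPPPPPP

Reading off run lengths: G runs 1, 3, 5, 7; Z runs 3, 6, 9, 12; P runs 2, 3, 4, 5 — each is linear in n (n = 1, 2, …).
For the next term, n = 5, so the run lengths are 9, 15, 6.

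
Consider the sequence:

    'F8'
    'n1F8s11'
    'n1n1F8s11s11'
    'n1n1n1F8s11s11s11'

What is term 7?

s(k+1) = n1·s(k)·s11, so each term gains n1 as a prefix and s11 as a suffix.
From n1n1n1F8s11s11s11, 3 further steps: n1n1n1F8s11s11s11 → n1n1n1n1F8s11s11s11s11 → n1n1n1n1n1F8s11s11s11s11s11 → (answer).

n1n1n1n1n1n1F8s11s11s11s11s11s11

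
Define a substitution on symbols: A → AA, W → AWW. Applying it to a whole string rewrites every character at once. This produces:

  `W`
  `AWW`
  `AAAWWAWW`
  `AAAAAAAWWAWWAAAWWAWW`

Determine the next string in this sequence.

Applying the rule to each of the 20 symbols of AAAAAAAWWAWWAAAWWAWW gives the pieces AA AA AA AA AA AA AA AWW AWW AA AWW AWW AA AA AA AWW AWW AA AWW AWW, which concatenate to the answer.

AAAAAAAAAAAAAAAWWAWWAAAWWAWWAAAAAAAWWAWWAAAWWAWW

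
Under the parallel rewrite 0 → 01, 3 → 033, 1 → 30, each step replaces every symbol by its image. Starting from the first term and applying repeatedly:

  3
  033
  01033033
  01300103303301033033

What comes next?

Replace each of the 20 characters of 01300103303301033033 in place — 01 30 033 01 01 30 01 033 033 01 033 033 01 30 01 033 033 01 033 033 — and concatenate.

0130033010130010330330103303301300103303301033033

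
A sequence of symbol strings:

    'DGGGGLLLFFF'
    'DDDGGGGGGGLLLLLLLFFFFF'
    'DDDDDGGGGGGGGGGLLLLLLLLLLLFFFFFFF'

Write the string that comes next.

DDDDDDDGGGGGGGGGGGGGLLLLLLLLLLLLLLLFFFFFFFFF

Term n consists of 2n-1 D's, followed by 3n+1 G's, followed by 4n-1 L's, followed by 2n+1 F's (n = 1, 2, …).
For the next term, n = 4, so the run lengths are 7, 13, 15, 9.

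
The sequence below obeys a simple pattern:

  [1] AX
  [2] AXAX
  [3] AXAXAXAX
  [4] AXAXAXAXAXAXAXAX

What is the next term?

Each string is two copies of the previous one concatenated.
Doubling AXAXAXAXAXAXAXAX:

AXAXAXAXAXAXAXAXAXAXAXAXAXAXAXAX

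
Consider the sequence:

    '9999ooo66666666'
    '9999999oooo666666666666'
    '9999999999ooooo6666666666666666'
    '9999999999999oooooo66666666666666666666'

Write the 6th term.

Reading off run lengths: 9 runs 4, 7, 10, 13; o runs 3, 4, 5, 6; 6 runs 8, 12, 16, 20 — each is linear in n, where the shown terms are n = 2, 3, 4, 5.
At n = 7 the blocks have lengths 19, 8, 28.

9999999999999999999oooooooo6666666666666666666666666666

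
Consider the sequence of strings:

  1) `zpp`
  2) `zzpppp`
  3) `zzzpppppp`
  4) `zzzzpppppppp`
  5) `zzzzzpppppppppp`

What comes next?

zzzzzzpppppppppppp

Each string has the form z^{n} p^{2n} (n = 1, 2, …).
Setting n = 6 gives 6, 12 characters in each block.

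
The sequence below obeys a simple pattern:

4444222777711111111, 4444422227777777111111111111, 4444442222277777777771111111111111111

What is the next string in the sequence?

4444444222222777777777777711111111111111111111

Reading off run lengths: 4 runs 4, 5, 6; 2 runs 3, 4, 5; 7 runs 4, 7, 10; 1 runs 8, 12, 16 — each is linear in n, where the shown terms are n = 2, 3, 4.
At n = 5 the blocks have lengths 7, 6, 13, 20.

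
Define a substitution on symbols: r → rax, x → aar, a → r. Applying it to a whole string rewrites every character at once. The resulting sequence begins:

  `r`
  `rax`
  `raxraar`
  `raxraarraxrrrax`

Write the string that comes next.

φ(raxraarraxrrrax) expands symbol-by-symbol to rax r aar rax r r rax rax r aar rax rax rax r aar; joining the 15 pieces gives the next term.

raxraarraxrrraxraxraarraxraxraxraar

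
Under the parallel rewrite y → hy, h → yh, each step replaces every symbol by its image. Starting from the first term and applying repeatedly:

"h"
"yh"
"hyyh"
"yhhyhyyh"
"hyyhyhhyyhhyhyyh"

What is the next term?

Replace each of the 16 characters of hyyhyhhyyhhyhyyh in place — yh hy hy yh hy yh yh hy hy yh yh hy yh hy hy yh — and concatenate.

yhhyhyyhhyyhyhhyhyyhyhhyyhhyhyyh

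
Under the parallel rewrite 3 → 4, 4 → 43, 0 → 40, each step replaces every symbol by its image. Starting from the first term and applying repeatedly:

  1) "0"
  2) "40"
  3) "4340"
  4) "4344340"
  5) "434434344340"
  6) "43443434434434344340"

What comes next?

Rewriting the 20 symbols of 43443434434434344340 one by one yields 43 4 43 43 4 43 4 43 43 4 43 43 4 43 4 43 43 4 43 40; concatenated:

434434344344343443434434434344340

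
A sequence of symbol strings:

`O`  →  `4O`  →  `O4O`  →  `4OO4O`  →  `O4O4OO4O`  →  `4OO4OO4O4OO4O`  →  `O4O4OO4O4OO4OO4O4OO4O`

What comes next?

From term 3 onward, concatenate the second-to-last term with the last: O·4O = O4O, 4O·O4O = 4OO4O, …
So term 8 is 4OO4OO4O4OO4O·O4O4OO4O4OO4OO4O4OO4O.

4OO4OO4O4OO4OO4O4OO4O4OO4OO4O4OO4O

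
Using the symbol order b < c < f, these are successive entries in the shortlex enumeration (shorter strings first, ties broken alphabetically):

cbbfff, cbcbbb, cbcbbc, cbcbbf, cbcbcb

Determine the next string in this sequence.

cbcbcc

Treat cbcbcb as a base-3 numeral over the given alphabet and add one, carrying through any trailing f's.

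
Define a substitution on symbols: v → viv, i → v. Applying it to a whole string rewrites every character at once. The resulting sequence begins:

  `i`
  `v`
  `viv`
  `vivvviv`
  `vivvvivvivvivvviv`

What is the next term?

Rewriting the 17 symbols of vivvvivvivvivvviv one by one yields viv v viv viv viv v viv viv v viv viv v viv viv viv v viv; concatenated:

vivvvivvivvivvvivvivvvivvivvvivvivvivvviv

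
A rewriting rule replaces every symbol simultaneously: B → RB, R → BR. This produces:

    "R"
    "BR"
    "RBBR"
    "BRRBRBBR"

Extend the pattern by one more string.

RBBRBRRBBRRBRBBR

Expanding BRRBRBBR: B→RB, R→BR, R→BR, B→RB, R→BR, B→RB, B→RB, R→BR. Concatenated: RB BR BR RB BR RB RB BR.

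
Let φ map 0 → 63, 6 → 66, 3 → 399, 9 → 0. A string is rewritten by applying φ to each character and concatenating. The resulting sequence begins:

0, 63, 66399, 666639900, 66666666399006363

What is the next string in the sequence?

66666666666666663990063636639966399

Applying the rule to each of the 17 symbols of 66666666399006363 gives the pieces 66 66 66 66 66 66 66 66 399 0 0 63 63 66 399 66 399, which concatenate to the answer.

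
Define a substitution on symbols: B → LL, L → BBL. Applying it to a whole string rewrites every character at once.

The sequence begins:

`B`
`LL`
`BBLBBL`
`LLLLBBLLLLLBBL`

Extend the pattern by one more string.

φ(LLLLBBLLLLLBBL) expands symbol-by-symbol to BBL BBL BBL BBL LL LL BBL BBL BBL BBL BBL LL LL BBL; joining the 14 pieces gives the next term.

BBLBBLBBLBBLLLLLBBLBBLBBLBBLBBLLLLLBBL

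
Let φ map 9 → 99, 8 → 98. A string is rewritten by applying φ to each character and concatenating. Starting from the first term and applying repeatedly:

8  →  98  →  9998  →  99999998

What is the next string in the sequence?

9999999999999998

Rewriting each symbol of 99999998: 9→99, 9→99, 9→99, 9→99, 9→99, 9→99, 9→99, 8→98, which concatenates to 99 99 99 99 99 99 99 98.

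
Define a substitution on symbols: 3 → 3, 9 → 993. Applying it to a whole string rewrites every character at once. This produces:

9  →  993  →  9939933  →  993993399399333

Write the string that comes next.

φ(993993399399333) expands symbol-by-symbol to 993 993 3 993 993 3 3 993 993 3 993 993 3 3 3; joining the 15 pieces gives the next term.

9939933993993339939933993993333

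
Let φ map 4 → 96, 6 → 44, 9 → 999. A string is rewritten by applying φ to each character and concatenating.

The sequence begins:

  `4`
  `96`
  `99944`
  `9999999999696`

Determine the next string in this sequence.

9999999999999999999999999999994499944

φ(9999999999696) expands symbol-by-symbol to 999 999 999 999 999 999 999 999 999 999 44 999 44; joining the 13 pieces gives the next term.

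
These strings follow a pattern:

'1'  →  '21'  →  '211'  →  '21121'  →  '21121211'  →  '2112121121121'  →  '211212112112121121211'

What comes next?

2112121121121211212112112121121121

Each term (from the third on) is the previous term followed by the one before it: term 3 = 21·1 = 211.
The next term joins 211212112112121121211 and 2112121121121.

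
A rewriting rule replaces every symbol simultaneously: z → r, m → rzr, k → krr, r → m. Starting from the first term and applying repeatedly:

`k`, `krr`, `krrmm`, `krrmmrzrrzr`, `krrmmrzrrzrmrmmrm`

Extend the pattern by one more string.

φ(krrmmrzrrzrmrmmrm) expands symbol-by-symbol to krr m m rzr rzr m r m m r m rzr m rzr rzr m rzr; joining the 17 pieces gives the next term.

krrmmrzrrzrmrmmrmrzrmrzrrzrmrzr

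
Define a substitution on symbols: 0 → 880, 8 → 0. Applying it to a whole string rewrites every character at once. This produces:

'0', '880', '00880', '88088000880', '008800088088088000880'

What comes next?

8808800088088088000880008800088088088000880

Replace each of the 21 characters of 008800088088088000880 in place — 880 880 0 0 880 880 880 0 0 880 0 0 880 0 0 880 880 880 0 0 880 — and concatenate.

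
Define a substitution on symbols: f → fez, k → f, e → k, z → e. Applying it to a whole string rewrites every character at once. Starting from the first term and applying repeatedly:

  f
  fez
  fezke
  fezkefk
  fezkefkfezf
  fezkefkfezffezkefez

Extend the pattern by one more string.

fezkefkfezffezkefezfezkefkfezke

Replace each of the 19 characters of fezkefkfezffezkefez in place — fez k e f k fez f fez k e fez fez k e f k fez k e — and concatenate.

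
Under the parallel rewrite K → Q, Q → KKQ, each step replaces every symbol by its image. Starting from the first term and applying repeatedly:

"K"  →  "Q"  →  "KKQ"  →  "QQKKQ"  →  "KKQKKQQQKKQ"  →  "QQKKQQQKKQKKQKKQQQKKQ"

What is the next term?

KKQKKQQQKKQKKQKKQQQKKQQQKKQQQKKQKKQKKQQQKKQ

Replace each of the 21 characters of QQKKQQQKKQKKQKKQQQKKQ in place — KKQ KKQ Q Q KKQ KKQ KKQ Q Q KKQ Q Q KKQ Q Q KKQ KKQ KKQ Q Q KKQ — and concatenate.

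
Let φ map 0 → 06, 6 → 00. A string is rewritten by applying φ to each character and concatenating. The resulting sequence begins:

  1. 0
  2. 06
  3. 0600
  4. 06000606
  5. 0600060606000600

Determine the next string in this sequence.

Replace each of the 16 characters of 0600060606000600 in place — 06 00 06 06 06 00 06 00 06 00 06 06 06 00 06 06 — and concatenate.

06000606060006000600060606000606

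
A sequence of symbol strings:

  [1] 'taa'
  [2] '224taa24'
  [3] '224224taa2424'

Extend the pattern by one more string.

s(k+1) = 224·s(k)·24, so each term gains 224 as a prefix and 24 as a suffix.
Applying this once more to 224224taa2424:

224224224taa242424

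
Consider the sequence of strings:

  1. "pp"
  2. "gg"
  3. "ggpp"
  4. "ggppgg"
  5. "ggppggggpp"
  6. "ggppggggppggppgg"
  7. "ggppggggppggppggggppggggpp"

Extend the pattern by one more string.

Each term (from the third on) is the previous term followed by the one before it: term 3 = gg·pp = ggpp.
So term 8 is ggppggggppggppggggppggggpp·ggppggggppggppgg.

ggppggggppggppggggppggggppggppggggppggppgg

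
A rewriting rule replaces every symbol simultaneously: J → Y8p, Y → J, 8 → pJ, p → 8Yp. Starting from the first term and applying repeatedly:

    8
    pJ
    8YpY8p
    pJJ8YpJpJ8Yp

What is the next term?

8YpY8pY8ppJJ8YpY8p8YpY8ppJJ8Yp

Expanding pJJ8YpJpJ8Yp: p→8Yp, J→Y8p, J→Y8p, 8→pJ, Y→J, p→8Yp, J→Y8p, p→8Yp, J→Y8p, 8→pJ, Y→J, p→8Yp. Concatenated: 8Yp Y8p Y8p pJ J 8Yp Y8p 8Yp Y8p pJ J 8Yp.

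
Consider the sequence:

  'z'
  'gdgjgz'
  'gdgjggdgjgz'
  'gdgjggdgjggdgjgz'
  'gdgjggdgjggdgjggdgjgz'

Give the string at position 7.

Each term is the previous one with gdgjg prepended.
From gdgjggdgjggdgjggdgjgz, 2 further steps: gdgjggdgjggdgjggdgjgz → gdgjggdgjggdgjggdgjggdgjgz → (answer).

gdgjggdgjggdgjggdgjggdgjggdgjgz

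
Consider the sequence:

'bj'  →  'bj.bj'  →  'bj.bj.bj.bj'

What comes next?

bj.bj.bj.bj.bj.bj.bj.bj

Each string is two copies of the previous one joined by '.'.
So the next term is two copies of bj.bj.bj.bj with '.' between the halves.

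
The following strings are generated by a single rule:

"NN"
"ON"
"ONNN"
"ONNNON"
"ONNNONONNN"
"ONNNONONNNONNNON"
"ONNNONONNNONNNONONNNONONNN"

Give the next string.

ONNNONONNNONNNONONNNONONNNONNNONONNNONNNON

From term 3 onward, concatenate the last term with the second-to-last: ON·NN = ONNN, ONNN·ON = ONNNON, …
So term 8 is ONNNONONNNONNNONONNNONONNN·ONNNONONNNONNNON.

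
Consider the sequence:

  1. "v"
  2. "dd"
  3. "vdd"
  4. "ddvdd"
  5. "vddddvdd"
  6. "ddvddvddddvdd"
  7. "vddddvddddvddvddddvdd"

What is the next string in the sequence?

ddvddvddddvddvddddvddddvddvddddvdd

Each term (from the third on) is the two preceding terms concatenated in order: term 3 = v·dd = vdd.
Continuing: ddvddvddddvdd · vddddvddddvddvddddvdd gives term 8.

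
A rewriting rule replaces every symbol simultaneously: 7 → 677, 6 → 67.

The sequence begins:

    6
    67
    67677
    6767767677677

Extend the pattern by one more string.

Rewriting the 13 symbols of 6767767677677 one by one yields 67 677 67 677 677 67 677 67 677 677 67 677 677; concatenated:

6767767677677676776767767767677677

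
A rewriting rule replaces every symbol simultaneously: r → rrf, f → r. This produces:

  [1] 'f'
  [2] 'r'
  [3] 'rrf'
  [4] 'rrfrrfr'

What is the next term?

rrfrrfrrrfrrfrrrf

Apply φ to rrfrrfr symbol by symbol: r→rrf, r→rrf, f→r, r→rrf, r→rrf, f→r, r→rrf; joined: rrf rrf r rrf rrf r rrf.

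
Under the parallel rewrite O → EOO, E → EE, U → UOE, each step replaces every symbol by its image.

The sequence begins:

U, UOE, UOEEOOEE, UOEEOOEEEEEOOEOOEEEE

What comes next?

φ(UOEEOOEEEEEOOEOOEEEE) expands symbol-by-symbol to UOE EOO EE EE EOO EOO EE EE EE EE EE EOO EOO EE EOO EOO EE EE EE EE; joining the 20 pieces gives the next term.

UOEEOOEEEEEOOEOOEEEEEEEEEEEOOEOOEEEOOEOOEEEEEEEE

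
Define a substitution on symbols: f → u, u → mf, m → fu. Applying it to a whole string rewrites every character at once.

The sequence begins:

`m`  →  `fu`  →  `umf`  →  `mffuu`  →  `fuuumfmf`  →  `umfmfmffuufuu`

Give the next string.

mffuufuufuuumfmfumfmf

Replace each of the 13 characters of umfmfmffuufuu in place — mf fu u fu u fu u u mf mf u mf mf — and concatenate.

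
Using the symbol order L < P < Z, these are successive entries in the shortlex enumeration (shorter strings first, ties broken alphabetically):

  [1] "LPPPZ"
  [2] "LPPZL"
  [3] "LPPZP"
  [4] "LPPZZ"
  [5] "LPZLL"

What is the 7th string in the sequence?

Advancing 2 positions from LPZLL through LPZLL → LPZLP reaches term 7.

LPZLZ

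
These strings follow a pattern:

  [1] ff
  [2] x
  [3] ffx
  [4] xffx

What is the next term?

From term 3 onward, concatenate the second-to-last term with the last: ff·x = ffx, x·ffx = xffx, …
Continuing: ffx · xffx gives term 5.

ffxxffx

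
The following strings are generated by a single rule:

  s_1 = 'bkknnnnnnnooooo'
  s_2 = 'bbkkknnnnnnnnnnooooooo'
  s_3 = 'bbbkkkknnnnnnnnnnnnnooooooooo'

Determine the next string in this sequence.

bbbbkkkkknnnnnnnnnnnnnnnnooooooooooo

The n-th term is n-1 b's then n k's then 3n+1 n's then 2n+1 o's, where the shown terms are n = 2, 3, 4.
For the next term, n = 5, so the run lengths are 4, 5, 16, 11.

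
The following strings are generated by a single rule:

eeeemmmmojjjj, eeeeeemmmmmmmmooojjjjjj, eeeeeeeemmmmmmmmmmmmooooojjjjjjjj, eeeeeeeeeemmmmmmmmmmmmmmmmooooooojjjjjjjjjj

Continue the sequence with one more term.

The n-th term is 2n+2 e's then 4n m's then 2n-1 o's then 2n+2 j's (n = 1, 2, …).
Setting n = 5 gives 12, 20, 9, 12 characters in each block.

eeeeeeeeeeeemmmmmmmmmmmmmmmmmmmmooooooooojjjjjjjjjjjj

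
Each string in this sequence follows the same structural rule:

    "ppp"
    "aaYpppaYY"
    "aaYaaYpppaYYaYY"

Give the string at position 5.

aaYaaYaaYaaYpppaYYaYYaYYaYY

Each term wraps the previous one in aaY on the left and aYY on the right.
From aaYaaYpppaYYaYY, 2 further steps: aaYaaYpppaYYaYY → aaYaaYaaYpppaYYaYYaYY → (answer).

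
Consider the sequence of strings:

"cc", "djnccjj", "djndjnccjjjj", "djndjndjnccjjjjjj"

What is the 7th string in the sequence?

Every step adds djn to the front and jj to the end of the previous string.
From djndjndjnccjjjjjj, 3 further steps: djndjndjnccjjjjjj → djndjndjndjnccjjjjjjjj → djndjndjndjndjnccjjjjjjjjjj → (answer).

djndjndjndjndjndjnccjjjjjjjjjjjj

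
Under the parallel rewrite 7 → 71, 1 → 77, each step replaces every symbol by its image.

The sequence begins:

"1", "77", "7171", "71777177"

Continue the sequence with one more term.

Rewriting each symbol of 71777177: 7→71, 1→77, 7→71, 7→71, 7→71, 1→77, 7→71, 7→71, which concatenates to 71 77 71 71 71 77 71 71.

7177717171777171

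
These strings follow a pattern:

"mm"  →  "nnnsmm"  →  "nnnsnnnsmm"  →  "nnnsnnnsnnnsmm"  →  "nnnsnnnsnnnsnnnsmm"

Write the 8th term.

Each term is the previous one with nnns prepended.
From nnnsnnnsnnnsnnnsmm, 3 further steps: nnnsnnnsnnnsnnnsmm → nnnsnnnsnnnsnnnsnnnsmm → nnnsnnnsnnnsnnnsnnnsnnnsmm → (answer).

nnnsnnnsnnnsnnnsnnnsnnnsnnnsmm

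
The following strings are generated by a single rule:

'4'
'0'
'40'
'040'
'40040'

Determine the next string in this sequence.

From term 3 onward, concatenate the second-to-last term with the last: 4·0 = 40, 0·40 = 040, …
So term 6 is 040·40040.

04040040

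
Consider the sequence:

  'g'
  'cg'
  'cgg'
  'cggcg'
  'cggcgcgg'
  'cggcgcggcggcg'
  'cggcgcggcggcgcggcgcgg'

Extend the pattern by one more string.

Each term (from the third on) is the previous term followed by the one before it: term 3 = cg·g = cgg.
So term 8 is cggcgcggcggcgcggcgcgg·cggcgcggcggcg.

cggcgcggcggcgcggcgcggcggcgcggcggcg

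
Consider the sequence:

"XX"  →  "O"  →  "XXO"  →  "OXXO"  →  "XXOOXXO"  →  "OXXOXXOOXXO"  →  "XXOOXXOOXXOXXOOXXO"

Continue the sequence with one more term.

From term 3 onward, concatenate the second-to-last term with the last: XX·O = XXO, O·XXO = OXXO, …
So term 8 is OXXOXXOOXXO·XXOOXXOOXXOXXOOXXO.

OXXOXXOOXXOXXOOXXOOXXOXXOOXXO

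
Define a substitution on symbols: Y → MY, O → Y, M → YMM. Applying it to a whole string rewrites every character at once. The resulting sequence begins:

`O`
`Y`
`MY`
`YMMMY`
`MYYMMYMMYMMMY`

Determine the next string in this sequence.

Replace each of the 13 characters of MYYMMYMMYMMMY in place — YMM MY MY YMM YMM MY YMM YMM MY YMM YMM YMM MY — and concatenate.

YMMMYMYYMMYMMMYYMMYMMMYYMMYMMYMMMY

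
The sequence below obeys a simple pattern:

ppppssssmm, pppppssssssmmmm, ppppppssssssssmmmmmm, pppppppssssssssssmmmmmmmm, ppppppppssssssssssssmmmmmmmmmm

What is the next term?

pppppppppssssssssssssssmmmmmmmmmmmm

The n-th term is n+3 p's then 2n+2 s's then 2n m's (n = 1, 2, …).
Setting n = 6 gives 9, 14, 12 characters in each block.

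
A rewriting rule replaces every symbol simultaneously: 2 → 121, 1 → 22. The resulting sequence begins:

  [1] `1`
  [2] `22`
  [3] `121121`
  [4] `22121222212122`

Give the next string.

12112122121221211211211212212122121121

Replace each of the 14 characters of 22121222212122 in place — 121 121 22 121 22 121 121 121 121 22 121 22 121 121 — and concatenate.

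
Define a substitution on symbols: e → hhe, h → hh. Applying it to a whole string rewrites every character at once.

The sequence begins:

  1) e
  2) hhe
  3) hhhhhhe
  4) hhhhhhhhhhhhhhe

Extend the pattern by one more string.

hhhhhhhhhhhhhhhhhhhhhhhhhhhhhhe

φ(hhhhhhhhhhhhhhe) expands symbol-by-symbol to hh hh hh hh hh hh hh hh hh hh hh hh hh hh hhe; joining the 15 pieces gives the next term.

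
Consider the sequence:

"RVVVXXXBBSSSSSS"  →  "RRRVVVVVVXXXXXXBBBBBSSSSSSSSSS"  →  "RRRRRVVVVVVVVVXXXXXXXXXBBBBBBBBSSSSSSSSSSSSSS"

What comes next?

The n-th term is 2n-1 R's then 3n V's then 3n X's then 3n-1 B's then 4n+2 S's (n = 1, 2, …).
For the next term, n = 4, so the run lengths are 7, 12, 12, 11, 18.

RRRRRRRVVVVVVVVVVVVXXXXXXXXXXXXBBBBBBBBBBBSSSSSSSSSSSSSSSSSS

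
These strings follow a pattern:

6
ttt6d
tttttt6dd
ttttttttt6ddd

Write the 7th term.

tttttttttttttttttt6dddddd

Every step adds ttt to the front and d to the end of the previous string.
From ttttttttt6ddd, 3 further steps: ttttttttt6ddd → tttttttttttt6dddd → ttttttttttttttt6ddddd → (answer).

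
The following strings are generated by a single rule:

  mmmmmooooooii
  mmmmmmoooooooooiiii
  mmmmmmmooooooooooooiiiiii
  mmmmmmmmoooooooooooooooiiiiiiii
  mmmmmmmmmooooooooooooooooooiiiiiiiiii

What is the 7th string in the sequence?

mmmmmmmmmmmooooooooooooooooooooooooiiiiiiiiiiiiii

Term n consists of n+3 m's, followed by 3n o's, followed by 2n-2 i's, where the shown terms are n = 2, 3, 4, 5, 6.
Setting n = 8 gives 11, 24, 14 characters in each block.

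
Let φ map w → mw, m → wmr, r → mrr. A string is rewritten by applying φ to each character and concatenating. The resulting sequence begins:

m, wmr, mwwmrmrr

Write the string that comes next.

wmrmwmwwmrmrrwmrmrrmrr

Apply φ to mwwmrmrr symbol by symbol: m→wmr, w→mw, w→mw, m→wmr, r→mrr, m→wmr, r→mrr, r→mrr; joined: wmr mw mw wmr mrr wmr mrr mrr.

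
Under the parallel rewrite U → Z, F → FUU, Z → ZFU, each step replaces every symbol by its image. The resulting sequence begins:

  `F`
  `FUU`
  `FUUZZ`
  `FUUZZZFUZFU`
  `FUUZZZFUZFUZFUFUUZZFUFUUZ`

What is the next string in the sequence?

Applying the rule to each of the 25 symbols of FUUZZZFUZFUZFUFUUZZFUFUUZ gives the pieces FUU Z Z ZFU ZFU ZFU FUU Z ZFU FUU Z ZFU FUU Z FUU Z Z ZFU ZFU FUU Z FUU Z Z ZFU, which concatenate to the answer.

FUUZZZFUZFUZFUFUUZZFUFUUZZFUFUUZFUUZZZFUZFUFUUZFUUZZZFU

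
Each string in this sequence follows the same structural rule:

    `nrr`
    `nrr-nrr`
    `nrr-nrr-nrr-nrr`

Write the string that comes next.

nrr-nrr-nrr-nrr-nrr-nrr-nrr-nrr

Every step duplicates the string with '-' between the halves.
One more doubling of nrr-nrr-nrr-nrr gives the answer.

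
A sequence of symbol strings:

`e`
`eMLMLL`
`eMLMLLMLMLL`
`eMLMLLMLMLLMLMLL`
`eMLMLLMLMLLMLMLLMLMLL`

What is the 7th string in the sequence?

eMLMLLMLMLLMLMLLMLMLLMLMLLMLMLL

Each term is the previous one with MLMLL appended.
From eMLMLLMLMLLMLMLLMLMLL, 2 further steps: eMLMLLMLMLLMLMLLMLMLL → eMLMLLMLMLLMLMLLMLMLLMLMLL → (answer).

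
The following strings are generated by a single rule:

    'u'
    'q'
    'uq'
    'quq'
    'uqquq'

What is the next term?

Each term (from the third on) is the two preceding terms concatenated in order: term 3 = u·q = uq.
Continuing: quq · uqquq gives term 6.

ququqquq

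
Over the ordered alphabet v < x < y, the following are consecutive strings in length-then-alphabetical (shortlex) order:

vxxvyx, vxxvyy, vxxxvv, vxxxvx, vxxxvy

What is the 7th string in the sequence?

vxxxxx

Continuing the enumeration 2 steps past vxxxvy: vxxxvy → vxxxxv → (answer).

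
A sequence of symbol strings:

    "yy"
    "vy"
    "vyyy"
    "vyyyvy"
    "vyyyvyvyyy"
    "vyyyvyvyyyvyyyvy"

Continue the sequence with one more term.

vyyyvyvyyyvyyyvyvyyyvyvyyy

This is a Fibonacci-style word recurrence s(k) = s(k−1)·s(k−2): e.g. vy·yy = vyyy.
Continuing: vyyyvyvyyyvyyyvy · vyyyvyvyyy gives term 7.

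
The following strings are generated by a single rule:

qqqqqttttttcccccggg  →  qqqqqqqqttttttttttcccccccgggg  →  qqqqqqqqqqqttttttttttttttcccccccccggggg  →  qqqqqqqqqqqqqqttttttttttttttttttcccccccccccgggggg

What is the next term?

Reading off run lengths: q runs 5, 8, 11, 14; t runs 6, 10, 14, 18; c runs 5, 7, 9, 11; g runs 3, 4, 5, 6 — each is linear in n (n = 1, 2, …).
At n = 5 the blocks have lengths 17, 22, 13, 7.

qqqqqqqqqqqqqqqqqttttttttttttttttttttttcccccccccccccggggggg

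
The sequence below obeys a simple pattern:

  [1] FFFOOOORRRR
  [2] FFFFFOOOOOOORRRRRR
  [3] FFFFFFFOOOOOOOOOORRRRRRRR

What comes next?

FFFFFFFFFOOOOOOOOOOOOORRRRRRRRRR

Each string has the form F^{2n-1} O^{3n-2} R^{2n}, where the shown terms are n = 2, 3, 4.
Setting n = 5 gives 9, 13, 10 characters in each block.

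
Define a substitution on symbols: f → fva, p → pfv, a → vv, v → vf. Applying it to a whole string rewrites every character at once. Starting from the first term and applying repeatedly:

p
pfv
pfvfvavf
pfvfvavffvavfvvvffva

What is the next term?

φ(pfvfvavffvavfvvvffva) expands symbol-by-symbol to pfv fva vf fva vf vv vf fva fva vf vv vf fva vf vf vf fva fva vf vv; joining the 20 pieces gives the next term.

pfvfvavffvavfvvvffvafvavfvvvffvavfvfvffvafvavfvv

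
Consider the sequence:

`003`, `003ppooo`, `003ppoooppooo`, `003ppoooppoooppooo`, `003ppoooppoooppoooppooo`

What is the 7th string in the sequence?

003ppoooppoooppoooppoooppoooppooo

Every step adds ppooo to the end: s(k+1) = s(k)·ppooo.
From 003ppoooppoooppoooppooo, 2 further steps: 003ppoooppoooppoooppooo → 003ppoooppoooppoooppoooppooo → (answer).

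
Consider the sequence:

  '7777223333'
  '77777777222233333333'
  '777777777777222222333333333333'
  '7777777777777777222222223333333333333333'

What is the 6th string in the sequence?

777777777777777777777777222222222222333333333333333333333333

Reading off run lengths: 7 runs 4, 8, 12, 16; 2 runs 2, 4, 6, 8; 3 runs 4, 8, 12, 16 — each is linear in n (n = 1, 2, …).
Setting n = 6 gives 24, 12, 24 characters in each block.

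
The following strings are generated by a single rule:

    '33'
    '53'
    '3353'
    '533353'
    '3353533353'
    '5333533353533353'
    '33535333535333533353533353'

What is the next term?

533353335353335333535333535333533353533353

From term 3 onward, concatenate the second-to-last term with the last: 33·53 = 3353, 53·3353 = 533353, …
Continuing: 5333533353533353 · 33535333535333533353533353 gives term 8.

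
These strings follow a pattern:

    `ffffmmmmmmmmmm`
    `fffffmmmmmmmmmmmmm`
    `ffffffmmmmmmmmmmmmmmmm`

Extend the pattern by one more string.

fffffffmmmmmmmmmmmmmmmmmmm

The n-th term is n+1 f's then 3n+1 m's, where the shown terms are n = 3, 4, 5.
For the next term, n = 6, so the run lengths are 7, 19.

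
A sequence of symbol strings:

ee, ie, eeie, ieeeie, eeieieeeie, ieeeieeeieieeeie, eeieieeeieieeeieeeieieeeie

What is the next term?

ieeeieeeieieeeieeeieieeeieieeeieeeieieeeie

This is a Fibonacci-style word recurrence s(k) = s(k−2)·s(k−1): e.g. ee·ie = eeie.
The next term joins ieeeieeeieieeeie and eeieieeeieieeeieeeieieeeie.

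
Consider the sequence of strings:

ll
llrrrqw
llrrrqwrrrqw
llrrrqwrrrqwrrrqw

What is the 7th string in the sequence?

Every step adds rrrqw to the end: s(k+1) = s(k)·rrrqw.
From llrrrqwrrrqwrrrqw, 3 further steps: llrrrqwrrrqwrrrqw → llrrrqwrrrqwrrrqwrrrqw → llrrrqwrrrqwrrrqwrrrqwrrrqw → (answer).

llrrrqwrrrqwrrrqwrrrqwrrrqwrrrqw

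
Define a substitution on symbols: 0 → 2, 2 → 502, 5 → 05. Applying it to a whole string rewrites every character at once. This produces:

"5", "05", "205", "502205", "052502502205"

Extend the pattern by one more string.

205502052502052502502205

Expanding 052502502205: 0→2, 5→05, 2→502, 5→05, 0→2, 2→502, 5→05, 0→2, 2→502, 2→502, 0→2, 5→05. Concatenated: 2 05 502 05 2 502 05 2 502 502 2 05.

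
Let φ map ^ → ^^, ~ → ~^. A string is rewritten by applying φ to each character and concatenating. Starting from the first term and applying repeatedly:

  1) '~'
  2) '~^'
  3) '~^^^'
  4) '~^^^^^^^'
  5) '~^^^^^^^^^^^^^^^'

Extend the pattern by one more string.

~^^^^^^^^^^^^^^^^^^^^^^^^^^^^^^^

φ(~^^^^^^^^^^^^^^^) expands symbol-by-symbol to ~^ ^^ ^^ ^^ ^^ ^^ ^^ ^^ ^^ ^^ ^^ ^^ ^^ ^^ ^^ ^^; joining the 16 pieces gives the next term.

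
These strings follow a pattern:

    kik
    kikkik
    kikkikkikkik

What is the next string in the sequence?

Each string is two copies of the previous one concatenated.
So the next term is two copies of kikkikkikkik.

kikkikkikkikkikkikkikkik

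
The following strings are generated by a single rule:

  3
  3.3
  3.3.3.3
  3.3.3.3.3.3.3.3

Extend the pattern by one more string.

3.3.3.3.3.3.3.3.3.3.3.3.3.3.3.3

Every step duplicates the string with '.' between the halves.
One more doubling of 3.3.3.3.3.3.3.3 gives the answer.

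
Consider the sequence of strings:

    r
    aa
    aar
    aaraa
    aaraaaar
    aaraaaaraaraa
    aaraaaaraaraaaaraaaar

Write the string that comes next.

From term 3 onward, concatenate the last term with the second-to-last: aa·r = aar, aar·aa = aaraa, …
Continuing: aaraaaaraaraaaaraaaar · aaraaaaraaraa gives term 8.

aaraaaaraaraaaaraaaaraaraaaaraaraa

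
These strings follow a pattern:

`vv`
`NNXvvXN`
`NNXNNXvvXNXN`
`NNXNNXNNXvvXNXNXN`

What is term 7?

s(k+1) = NNX·s(k)·XN, so each term gains NNX as a prefix and XN as a suffix.
From NNXNNXNNXvvXNXNXN, 3 further steps: NNXNNXNNXvvXNXNXN → NNXNNXNNXNNXvvXNXNXNXN → NNXNNXNNXNNXNNXvvXNXNXNXNXN → (answer).

NNXNNXNNXNNXNNXNNXvvXNXNXNXNXNXN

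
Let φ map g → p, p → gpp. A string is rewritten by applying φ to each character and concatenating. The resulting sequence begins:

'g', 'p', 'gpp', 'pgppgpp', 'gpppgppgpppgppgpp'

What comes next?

Rewriting the 17 symbols of gpppgppgpppgppgpp one by one yields p gpp gpp gpp p gpp gpp p gpp gpp gpp p gpp gpp p gpp gpp; concatenated:

pgppgppgpppgppgpppgppgppgpppgppgpppgppgpp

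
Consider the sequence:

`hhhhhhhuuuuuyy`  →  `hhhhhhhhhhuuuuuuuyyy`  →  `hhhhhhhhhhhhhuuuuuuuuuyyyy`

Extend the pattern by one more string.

Each string has the form h^{3n+1} u^{2n+1} y^{n}, where the shown terms are n = 2, 3, 4.
Setting n = 5 gives 16, 11, 5 characters in each block.

hhhhhhhhhhhhhhhhuuuuuuuuuuuyyyyy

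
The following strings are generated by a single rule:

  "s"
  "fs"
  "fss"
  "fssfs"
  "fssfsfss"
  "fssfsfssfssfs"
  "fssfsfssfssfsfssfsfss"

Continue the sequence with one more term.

From term 3 onward, concatenate the last term with the second-to-last: fs·s = fss, fss·fs = fssfs, …
So term 8 is fssfsfssfssfsfssfsfss·fssfsfssfssfs.

fssfsfssfssfsfssfsfssfssfsfssfssfs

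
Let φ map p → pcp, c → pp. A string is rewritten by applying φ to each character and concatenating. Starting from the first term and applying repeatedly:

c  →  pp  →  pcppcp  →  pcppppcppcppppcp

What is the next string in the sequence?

pcppppcppcppcppcppppcppcppppcppcppcppcppppcp

φ(pcppppcppcppppcp) expands symbol-by-symbol to pcp pp pcp pcp pcp pcp pp pcp pcp pp pcp pcp pcp pcp pp pcp; joining the 16 pieces gives the next term.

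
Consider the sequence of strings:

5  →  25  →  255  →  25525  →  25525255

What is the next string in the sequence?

2552525525525

From term 3 onward, concatenate the last term with the second-to-last: 25·5 = 255, 255·25 = 25525, …
Continuing: 25525255 · 25525 gives term 6.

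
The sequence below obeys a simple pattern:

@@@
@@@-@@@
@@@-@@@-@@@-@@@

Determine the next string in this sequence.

@@@-@@@-@@@-@@@-@@@-@@@-@@@-@@@

Each string is two copies of the previous one joined by '-'.
One more doubling of @@@-@@@-@@@-@@@ gives the answer.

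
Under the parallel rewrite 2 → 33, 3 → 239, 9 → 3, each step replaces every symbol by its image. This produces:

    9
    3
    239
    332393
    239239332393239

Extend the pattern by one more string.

332393332393239239332393239332393

Applying the rule to each of the 15 symbols of 239239332393239 gives the pieces 33 239 3 33 239 3 239 239 33 239 3 239 33 239 3, which concatenate to the answer.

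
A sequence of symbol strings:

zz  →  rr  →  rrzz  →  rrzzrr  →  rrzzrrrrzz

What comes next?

Each term (from the third on) is the previous term followed by the one before it: term 3 = rr·zz = rrzz.
So term 6 is rrzzrrrrzz·rrzzrr.

rrzzrrrrzzrrzzrr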